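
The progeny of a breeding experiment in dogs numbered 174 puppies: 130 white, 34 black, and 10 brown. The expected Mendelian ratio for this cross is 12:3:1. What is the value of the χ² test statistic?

Expected counts for N = 174 under a 12:3:1 ratio (total parts = 16):
  white: 174 × 12/16 = 130.5
  black: 174 × 3/16 = 32.625
  brown: 174 × 1/16 = 10.875
χ² = Σ (O − E)² / E
  white: (130 − 130.5)² / 130.5 = 0.0019
  black: (34 − 32.625)² / 32.625 = 0.0580
  brown: (10 − 10.875)² / 10.875 = 0.0704
χ² = 0.0019 + 0.0580 + 0.0704 = 0.1303 ≈ 0.130

0.130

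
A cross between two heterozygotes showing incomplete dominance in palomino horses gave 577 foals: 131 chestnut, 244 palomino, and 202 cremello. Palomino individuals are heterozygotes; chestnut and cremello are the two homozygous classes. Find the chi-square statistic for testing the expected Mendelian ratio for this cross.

31.201

With incomplete dominance, a heterozygote × heterozygote cross gives a 1:2:1 phenotypic ratio.
Under the 1:2:1 hypothesis (Σ ratio = 4, N = 577):
  chestnut: 577 × 1/4 = 144.25
  palomino: 577 × 2/4 = 288.5
  cremello: 577 × 1/4 = 144.25
χ² = Σ (O − E)² / E
  chestnut: (131 − 144.25)² / 144.25 = 1.2171
  palomino: (244 − 288.5)² / 288.5 = 6.8640
  cremello: (202 − 144.25)² / 144.25 = 23.1200
χ² = 1.2171 + 6.8640 + 23.1200 = 31.2011 ≈ 31.201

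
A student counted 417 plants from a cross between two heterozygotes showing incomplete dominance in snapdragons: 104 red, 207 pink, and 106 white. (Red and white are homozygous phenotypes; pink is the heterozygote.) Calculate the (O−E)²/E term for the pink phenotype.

0.011

With incomplete dominance, a heterozygote × heterozygote cross gives a 1:2:1 phenotypic ratio.
Total ratio parts = 4. Expected numbers out of 417:
  red: 417 × 1/4 = 104.25
  pink: 417 × 2/4 = 208.5
  white: 417 × 1/4 = 104.25
Contribution of pink: (207 − 208.5)² / 208.5 = 0.0108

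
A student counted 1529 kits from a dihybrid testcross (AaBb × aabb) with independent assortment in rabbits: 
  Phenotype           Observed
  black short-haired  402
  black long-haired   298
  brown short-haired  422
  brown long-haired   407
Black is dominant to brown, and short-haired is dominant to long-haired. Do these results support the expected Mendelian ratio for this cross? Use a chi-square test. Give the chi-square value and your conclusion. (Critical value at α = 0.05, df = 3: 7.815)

A dihybrid testcross with independent assortment gives a 1:1:1:1 ratio.
Total ratio parts = 4. Expected numbers out of 1529:
  black short-haired: 1529 × 1/4 = 382.25
  black long-haired: 1529 × 1/4 = 382.25
  brown short-haired: 1529 × 1/4 = 382.25
  brown long-haired: 1529 × 1/4 = 382.25
χ² = Σ (O − E)² / E
  black short-haired: (402 − 382.25)² / 382.25 = 1.0204
  black long-haired: (298 − 382.25)² / 382.25 = 18.5692
  brown short-haired: (422 − 382.25)² / 382.25 = 4.1336
  brown long-haired: (407 − 382.25)² / 382.25 = 1.6025
χ² = 1.0204 + 18.5692 + 4.1336 + 1.6025 = 25.3257 ≈ 25.326
Degrees of freedom = 4 − 1 = 3; critical value at α = 0.05 is 7.815.
Since 25.326 > 7.815, we reject the null hypothesis — the data do not fit the 1:1:1:1 ratio.

25.326; not consistent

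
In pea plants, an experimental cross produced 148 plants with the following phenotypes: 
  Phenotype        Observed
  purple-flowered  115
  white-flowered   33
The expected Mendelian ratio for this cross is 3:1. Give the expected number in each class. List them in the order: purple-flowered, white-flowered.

Expected counts for N = 148 under a 3:1 ratio (total parts = 4):
  purple-flowered: 148 × 3/4 = 111
  white-flowered: 148 × 1/4 = 37

111, 37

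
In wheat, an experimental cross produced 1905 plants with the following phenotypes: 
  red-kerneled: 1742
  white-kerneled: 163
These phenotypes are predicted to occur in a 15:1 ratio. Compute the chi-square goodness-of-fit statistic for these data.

17.295

Under the 15:1 hypothesis (Σ ratio = 16, N = 1905):
  red-kerneled: 1905 × 15/16 = 1785.9375
  white-kerneled: 1905 × 1/16 = 119.0625
χ² = Σ (O − E)² / E
  red-kerneled: (1742 − 1785.9375)² / 1785.9375 = 1.0809
  white-kerneled: (163 − 119.0625)² / 119.0625 = 16.2142
χ² = 1.0809 + 16.2142 = 17.2951 ≈ 17.295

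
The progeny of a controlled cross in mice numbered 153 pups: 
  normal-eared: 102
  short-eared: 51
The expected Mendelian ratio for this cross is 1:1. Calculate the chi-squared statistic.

The 1:1 ratio has 2 parts, so with N = 153 the expected counts are:
  normal-eared: 153 × 1/2 = 76.5
  short-eared: 153 × 1/2 = 76.5
χ² = Σ (O − E)² / E
  normal-eared: (102 − 76.5)² / 76.5 = 8.5000
  short-eared: (51 − 76.5)² / 76.5 = 8.5000
χ² = 8.5000 + 8.5000 = 17.000

17.000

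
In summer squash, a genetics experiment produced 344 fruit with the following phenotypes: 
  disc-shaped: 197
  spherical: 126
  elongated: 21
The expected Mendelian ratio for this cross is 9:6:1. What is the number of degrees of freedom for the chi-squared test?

2

A goodness-of-fit test with 3 phenotype classes has df = 3 − 1 = 2.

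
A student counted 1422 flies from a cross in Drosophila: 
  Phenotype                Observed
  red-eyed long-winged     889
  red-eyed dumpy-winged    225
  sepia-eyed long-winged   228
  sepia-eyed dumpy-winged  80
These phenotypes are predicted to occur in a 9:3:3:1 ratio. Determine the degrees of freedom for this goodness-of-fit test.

3

A goodness-of-fit test with 4 phenotype classes has df = 4 − 1 = 3.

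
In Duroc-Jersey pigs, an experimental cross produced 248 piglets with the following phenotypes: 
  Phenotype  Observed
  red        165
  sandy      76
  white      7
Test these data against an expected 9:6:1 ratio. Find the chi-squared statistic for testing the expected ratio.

The 9:6:1 ratio has 16 parts, so with N = 248 the expected counts are:
  red: 248 × 9/16 = 139.5
  sandy: 248 × 6/16 = 93
  white: 248 × 1/16 = 15.5
χ² = Σ (O − E)² / E
  red: (165 − 139.5)² / 139.5 = 4.6613
  sandy: (76 − 93)² / 93 = 3.1075
  white: (7 − 15.5)² / 15.5 = 4.6613
χ² = 4.6613 + 3.1075 + 4.6613 = 12.4301 ≈ 12.430

12.430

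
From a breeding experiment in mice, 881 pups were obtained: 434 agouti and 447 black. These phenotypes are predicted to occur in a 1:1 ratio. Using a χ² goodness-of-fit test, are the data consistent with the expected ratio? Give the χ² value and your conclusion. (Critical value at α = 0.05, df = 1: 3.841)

The 1:1 ratio has 2 parts, so with N = 881 the expected counts are:
  agouti: 881 × 1/2 = 440.5
  black: 881 × 1/2 = 440.5
χ² = Σ (O − E)² / E
  agouti: (434 − 440.5)² / 440.5 = 0.0959
  black: (447 − 440.5)² / 440.5 = 0.0959
χ² = 0.0959 + 0.0959 = 0.1918 ≈ 0.192
Degrees of freedom = 2 − 1 = 1; critical value at α = 0.05 is 3.841.
Since 0.192 < 3.841, we fail to reject the null hypothesis — the data are consistent with the 1:1 ratio.

0.192; consistent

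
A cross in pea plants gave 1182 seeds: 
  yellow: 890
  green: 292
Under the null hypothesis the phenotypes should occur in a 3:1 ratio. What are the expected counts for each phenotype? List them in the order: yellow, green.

Expected counts for N = 1182 under a 3:1 ratio (total parts = 4):
  yellow: 1182 × 3/4 = 886.5
  green: 1182 × 1/4 = 295.5

886.5, 295.5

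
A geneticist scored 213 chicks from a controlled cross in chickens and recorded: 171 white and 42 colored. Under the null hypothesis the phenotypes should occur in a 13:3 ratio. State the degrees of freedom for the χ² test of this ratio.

1

A goodness-of-fit test with 2 phenotype classes has df = 2 − 1 = 1.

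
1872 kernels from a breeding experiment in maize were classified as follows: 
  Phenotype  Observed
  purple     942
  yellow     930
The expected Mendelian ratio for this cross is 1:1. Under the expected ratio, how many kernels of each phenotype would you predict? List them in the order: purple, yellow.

936, 936

Total ratio parts = 2. Expected numbers out of 1872:
  purple: 1872 × 1/2 = 936
  yellow: 1872 × 1/2 = 936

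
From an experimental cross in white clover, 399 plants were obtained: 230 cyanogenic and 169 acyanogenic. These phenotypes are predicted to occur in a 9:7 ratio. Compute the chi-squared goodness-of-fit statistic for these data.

Under the 9:7 hypothesis (Σ ratio = 16, N = 399):
  cyanogenic: 399 × 9/16 = 224.4375
  acyanogenic: 399 × 7/16 = 174.5625
χ² = Σ (O − E)² / E
  cyanogenic: (230 − 224.4375)² / 224.4375 = 0.1379
  acyanogenic: (169 − 174.5625)² / 174.5625 = 0.1773
χ² = 0.1379 + 0.1773 = 0.3152 ≈ 0.315

0.315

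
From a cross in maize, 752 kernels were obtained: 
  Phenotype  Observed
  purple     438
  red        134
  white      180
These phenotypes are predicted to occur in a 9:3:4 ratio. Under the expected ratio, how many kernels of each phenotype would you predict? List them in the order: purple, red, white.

The 9:3:4 ratio has 16 parts, so with N = 752 the expected counts are:
  purple: 752 × 9/16 = 423
  red: 752 × 3/16 = 141
  white: 752 × 4/16 = 188

423, 141, 188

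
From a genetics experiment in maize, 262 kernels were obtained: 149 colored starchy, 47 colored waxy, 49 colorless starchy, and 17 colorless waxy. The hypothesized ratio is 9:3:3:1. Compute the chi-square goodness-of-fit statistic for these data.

Total ratio parts = 16. Expected numbers out of 262:
  colored starchy: 262 × 9/16 = 147.375
  colored waxy: 262 × 3/16 = 49.125
  colorless starchy: 262 × 3/16 = 49.125
  colorless waxy: 262 × 1/16 = 16.375
χ² = Σ (O − E)² / E
  colored starchy: (149 − 147.375)² / 147.375 = 0.0179
  colored waxy: (47 − 49.125)² / 49.125 = 0.0919
  colorless starchy: (49 − 49.125)² / 49.125 = 0.0003
  colorless waxy: (17 − 16.375)² / 16.375 = 0.0239
χ² = 0.0179 + 0.0919 + 0.0003 + 0.0239 = 0.134

0.134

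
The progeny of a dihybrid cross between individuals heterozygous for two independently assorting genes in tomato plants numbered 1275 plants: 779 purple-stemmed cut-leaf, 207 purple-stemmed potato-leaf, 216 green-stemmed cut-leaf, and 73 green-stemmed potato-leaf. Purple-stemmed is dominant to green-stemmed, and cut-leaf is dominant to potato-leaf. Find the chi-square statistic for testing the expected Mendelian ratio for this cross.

A dihybrid F₂ with independent assortment and complete dominance at both loci gives a 9:3:3:1 phenotypic ratio.
Total ratio parts = 16. Expected numbers out of 1275:
  purple-stemmed cut-leaf: 1275 × 9/16 = 717.1875
  purple-stemmed potato-leaf: 1275 × 3/16 = 239.0625
  green-stemmed cut-leaf: 1275 × 3/16 = 239.0625
  green-stemmed potato-leaf: 1275 × 1/16 = 79.6875
χ² = Σ (O − E)² / E
  purple-stemmed cut-leaf: (779 − 717.1875)² / 717.1875 = 5.3275
  purple-stemmed potato-leaf: (207 − 239.0625)² / 239.0625 = 4.3001
  green-stemmed cut-leaf: (216 − 239.0625)² / 239.0625 = 2.2249
  green-stemmed potato-leaf: (73 − 79.6875)² / 79.6875 = 0.5612
χ² = 5.3275 + 4.3001 + 2.2249 + 0.5612 = 12.4137 ≈ 12.414

12.414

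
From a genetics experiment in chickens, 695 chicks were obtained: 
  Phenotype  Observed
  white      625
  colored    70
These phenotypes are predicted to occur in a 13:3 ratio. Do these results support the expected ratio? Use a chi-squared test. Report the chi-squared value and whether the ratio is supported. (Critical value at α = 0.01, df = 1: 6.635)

34.356; not consistent

Expected counts for N = 695 under a 13:3 ratio (total parts = 16):
  white: 695 × 13/16 = 564.6875
  colored: 695 × 3/16 = 130.3125
χ² = Σ (O − E)² / E
  white: (625 − 564.6875)² / 564.6875 = 6.4418
  colored: (70 − 130.3125)² / 130.3125 = 27.9144
χ² = 6.4418 + 27.9144 = 34.3562 ≈ 34.356
Degrees of freedom = 2 − 1 = 1; critical value at α = 0.01 is 6.635.
Since 34.356 > 6.635, we reject the null hypothesis — the data do not fit the 13:3 ratio.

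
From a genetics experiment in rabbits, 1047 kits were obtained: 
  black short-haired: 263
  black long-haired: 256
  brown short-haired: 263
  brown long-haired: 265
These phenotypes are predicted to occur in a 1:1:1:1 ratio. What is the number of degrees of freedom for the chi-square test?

A goodness-of-fit test with 4 phenotype classes has df = 4 − 1 = 3.

3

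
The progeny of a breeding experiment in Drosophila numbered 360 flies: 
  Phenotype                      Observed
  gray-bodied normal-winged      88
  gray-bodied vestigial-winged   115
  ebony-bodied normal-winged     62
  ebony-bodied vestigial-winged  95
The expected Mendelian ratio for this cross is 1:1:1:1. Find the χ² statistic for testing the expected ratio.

15.978

Expected counts for N = 360 under a 1:1:1:1 ratio (total parts = 4):
  gray-bodied normal-winged: 360 × 1/4 = 90
  gray-bodied vestigial-winged: 360 × 1/4 = 90
  ebony-bodied normal-winged: 360 × 1/4 = 90
  ebony-bodied vestigial-winged: 360 × 1/4 = 90
χ² = Σ (O − E)² / E
  gray-bodied normal-winged: (88 − 90)² / 90 = 0.0444
  gray-bodied vestigial-winged: (115 − 90)² / 90 = 6.9444
  ebony-bodied normal-winged: (62 − 90)² / 90 = 8.7111
  ebony-bodied vestigial-winged: (95 − 90)² / 90 = 0.2778
χ² = 0.0444 + 6.9444 + 8.7111 + 0.2778 = 15.9777 ≈ 15.978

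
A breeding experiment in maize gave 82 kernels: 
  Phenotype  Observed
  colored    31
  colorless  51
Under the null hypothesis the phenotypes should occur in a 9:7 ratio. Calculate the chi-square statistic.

The 9:7 ratio has 16 parts, so with N = 82 the expected counts are:
  colored: 82 × 9/16 = 46.125
  colorless: 82 × 7/16 = 35.875
χ² = Σ (O − E)² / E
  colored: (31 − 46.125)² / 46.125 = 4.9597
  colorless: (51 − 35.875)² / 35.875 = 6.3767
χ² = 4.9597 + 6.3767 = 11.3364 ≈ 11.336

11.336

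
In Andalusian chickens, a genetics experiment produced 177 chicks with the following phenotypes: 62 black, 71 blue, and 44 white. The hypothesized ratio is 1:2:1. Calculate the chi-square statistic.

Expected counts for N = 177 under a 1:2:1 ratio (total parts = 4):
  black: 177 × 1/4 = 44.25
  blue: 177 × 2/4 = 88.5
  white: 177 × 1/4 = 44.25
χ² = Σ (O − E)² / E
  black: (62 − 44.25)² / 44.25 = 7.1201
  blue: (71 − 88.5)² / 88.5 = 3.4605
  white: (44 − 44.25)² / 44.25 = 0.0014
χ² = 7.1201 + 3.4605 + 0.0014 = 10.582

10.582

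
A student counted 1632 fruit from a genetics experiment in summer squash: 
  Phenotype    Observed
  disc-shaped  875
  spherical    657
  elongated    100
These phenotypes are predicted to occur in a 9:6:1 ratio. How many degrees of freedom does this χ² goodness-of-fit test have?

A goodness-of-fit test with 3 phenotype classes has df = 3 − 1 = 2.

2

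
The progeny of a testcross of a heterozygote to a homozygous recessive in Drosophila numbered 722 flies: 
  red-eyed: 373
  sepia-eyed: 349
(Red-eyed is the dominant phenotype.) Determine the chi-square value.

0.798

A testcross of a heterozygote (Aa × aa) gives a 1:1 phenotypic ratio.
Under the 1:1 hypothesis (Σ ratio = 2, N = 722):
  red-eyed: 722 × 1/2 = 361
  sepia-eyed: 722 × 1/2 = 361
χ² = Σ (O − E)² / E
  red-eyed: (373 − 361)² / 361 = 0.3989
  sepia-eyed: (349 − 361)² / 361 = 0.3989
χ² = 0.3989 + 0.3989 = 0.7978 ≈ 0.798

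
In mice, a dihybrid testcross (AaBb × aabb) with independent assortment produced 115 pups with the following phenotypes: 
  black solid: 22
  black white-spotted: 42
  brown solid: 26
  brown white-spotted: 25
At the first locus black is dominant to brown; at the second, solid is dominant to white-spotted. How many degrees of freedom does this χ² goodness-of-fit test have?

3

A dihybrid testcross with independent assortment gives a 1:1:1:1 ratio.
A goodness-of-fit test with 4 phenotype classes has df = 4 − 1 = 3.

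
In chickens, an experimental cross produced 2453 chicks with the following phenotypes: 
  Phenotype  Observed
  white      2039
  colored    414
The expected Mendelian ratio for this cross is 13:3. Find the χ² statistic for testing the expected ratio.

5.647

Under the 13:3 hypothesis (Σ ratio = 16, N = 2453):
  white: 2453 × 13/16 = 1993.0625
  colored: 2453 × 3/16 = 459.9375
χ² = Σ (O − E)² / E
  white: (2039 − 1993.0625)² / 1993.0625 = 1.0588
  colored: (414 − 459.9375)² / 459.9375 = 4.5881
χ² = 1.0588 + 4.5881 = 5.6469 ≈ 5.647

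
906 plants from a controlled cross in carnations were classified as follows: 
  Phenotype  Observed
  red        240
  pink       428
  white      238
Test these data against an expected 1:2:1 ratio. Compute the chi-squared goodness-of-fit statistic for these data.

2.768

Total ratio parts = 4. Expected numbers out of 906:
  red: 906 × 1/4 = 226.5
  pink: 906 × 2/4 = 453
  white: 906 × 1/4 = 226.5
χ² = Σ (O − E)² / E
  red: (240 − 226.5)² / 226.5 = 0.8046
  pink: (428 − 453)² / 453 = 1.3797
  white: (238 − 226.5)² / 226.5 = 0.5839
χ² = 0.8046 + 1.3797 + 0.5839 = 2.7682 ≈ 2.768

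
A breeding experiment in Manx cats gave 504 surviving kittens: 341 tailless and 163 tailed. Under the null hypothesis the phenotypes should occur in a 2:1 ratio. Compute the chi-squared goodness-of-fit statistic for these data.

Expected counts for N = 504 under a 2:1 ratio (total parts = 3):
  tailless: 504 × 2/3 = 336
  tailed: 504 × 1/3 = 168
χ² = Σ (O − E)² / E
  tailless: (341 − 336)² / 336 = 0.0744
  tailed: (163 − 168)² / 168 = 0.1488
χ² = 0.0744 + 0.1488 = 0.2232 ≈ 0.223

0.223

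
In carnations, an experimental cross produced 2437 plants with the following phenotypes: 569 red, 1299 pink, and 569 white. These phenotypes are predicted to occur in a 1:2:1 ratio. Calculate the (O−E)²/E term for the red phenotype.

Total ratio parts = 4. Expected numbers out of 2437:
  red: 2437 × 1/4 = 609.25
  pink: 2437 × 2/4 = 1218.5
  white: 2437 × 1/4 = 609.25
Contribution of red: (569 − 609.25)² / 609.25 = 2.6591

2.659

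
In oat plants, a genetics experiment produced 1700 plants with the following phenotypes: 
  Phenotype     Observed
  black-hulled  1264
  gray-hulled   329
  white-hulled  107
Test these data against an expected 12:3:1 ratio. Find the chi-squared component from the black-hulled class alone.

Under the 12:3:1 hypothesis (Σ ratio = 16, N = 1700):
  black-hulled: 1700 × 12/16 = 1275
  gray-hulled: 1700 × 3/16 = 318.75
  white-hulled: 1700 × 1/16 = 106.25
Contribution of black-hulled: (1264 − 1275)² / 1275 = 0.0949

0.095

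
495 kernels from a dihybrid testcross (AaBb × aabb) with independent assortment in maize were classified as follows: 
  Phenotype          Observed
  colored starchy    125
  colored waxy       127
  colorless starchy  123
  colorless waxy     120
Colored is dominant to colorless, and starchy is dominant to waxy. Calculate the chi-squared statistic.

0.216

A dihybrid testcross with independent assortment gives a 1:1:1:1 ratio.
Total ratio parts = 4. Expected numbers out of 495:
  colored starchy: 495 × 1/4 = 123.75
  colored waxy: 495 × 1/4 = 123.75
  colorless starchy: 495 × 1/4 = 123.75
  colorless waxy: 495 × 1/4 = 123.75
χ² = Σ (O − E)² / E
  colored starchy: (125 − 123.75)² / 123.75 = 0.0126
  colored waxy: (127 − 123.75)² / 123.75 = 0.0854
  colorless starchy: (123 − 123.75)² / 123.75 = 0.0045
  colorless waxy: (120 − 123.75)² / 123.75 = 0.1136
χ² = 0.0126 + 0.0854 + 0.0045 + 0.1136 = 0.2161 ≈ 0.216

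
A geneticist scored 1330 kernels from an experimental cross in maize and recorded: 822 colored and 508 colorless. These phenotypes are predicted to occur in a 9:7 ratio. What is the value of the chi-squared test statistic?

Total ratio parts = 16. Expected numbers out of 1330:
  colored: 1330 × 9/16 = 748.125
  colorless: 1330 × 7/16 = 581.875
χ² = Σ (O − E)² / E
  colored: (822 − 748.125)² / 748.125 = 7.2949
  colorless: (508 − 581.875)² / 581.875 = 9.3792
χ² = 7.2949 + 9.3792 = 16.6741 ≈ 16.674

16.674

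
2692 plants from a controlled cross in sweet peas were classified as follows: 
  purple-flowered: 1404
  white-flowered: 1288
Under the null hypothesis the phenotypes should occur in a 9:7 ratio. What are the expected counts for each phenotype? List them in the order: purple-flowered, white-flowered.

Total ratio parts = 16. Expected numbers out of 2692:
  purple-flowered: 2692 × 9/16 = 1514.25
  white-flowered: 2692 × 7/16 = 1177.75

1514.25, 1177.75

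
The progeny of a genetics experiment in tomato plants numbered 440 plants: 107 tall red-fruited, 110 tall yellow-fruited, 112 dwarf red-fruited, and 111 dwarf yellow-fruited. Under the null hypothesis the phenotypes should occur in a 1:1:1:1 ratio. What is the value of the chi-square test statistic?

0.127

Total ratio parts = 4. Expected numbers out of 440:
  tall red-fruited: 440 × 1/4 = 110
  tall yellow-fruited: 440 × 1/4 = 110
  dwarf red-fruited: 440 × 1/4 = 110
  dwarf yellow-fruited: 440 × 1/4 = 110
χ² = Σ (O − E)² / E
  tall red-fruited: (107 − 110)² / 110 = 0.0818
  tall yellow-fruited: (110 − 110)² / 110 = 0.0000
  dwarf red-fruited: (112 − 110)² / 110 = 0.0364
  dwarf yellow-fruited: (111 − 110)² / 110 = 0.0091
χ² = 0.0818 + 0.0000 + 0.0364 + 0.0091 = 0.1273 ≈ 0.127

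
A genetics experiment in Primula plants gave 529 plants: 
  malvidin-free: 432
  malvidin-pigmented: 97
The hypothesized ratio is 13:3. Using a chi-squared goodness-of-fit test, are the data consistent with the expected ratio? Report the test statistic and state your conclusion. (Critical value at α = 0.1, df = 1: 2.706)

Under the 13:3 hypothesis (Σ ratio = 16, N = 529):
  malvidin-free: 529 × 13/16 = 429.8125
  malvidin-pigmented: 529 × 3/16 = 99.1875
χ² = Σ (O − E)² / E
  malvidin-free: (432 − 429.8125)² / 429.8125 = 0.0111
  malvidin-pigmented: (97 − 99.1875)² / 99.1875 = 0.0482
χ² = 0.0111 + 0.0482 = 0.0593 ≈ 0.059
Degrees of freedom = 2 − 1 = 1; critical value at α = 0.1 is 2.706.
Since 0.059 < 2.706, we fail to reject the null hypothesis — the data are consistent with the 13:3 ratio.

0.059; consistent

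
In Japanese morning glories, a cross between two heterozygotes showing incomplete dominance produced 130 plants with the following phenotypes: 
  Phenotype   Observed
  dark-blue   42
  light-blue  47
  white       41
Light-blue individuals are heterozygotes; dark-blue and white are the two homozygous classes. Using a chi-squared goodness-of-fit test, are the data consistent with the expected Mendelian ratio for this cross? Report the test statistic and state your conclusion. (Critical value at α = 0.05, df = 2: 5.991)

9.985; not consistent

With incomplete dominance, a heterozygote × heterozygote cross gives a 1:2:1 phenotypic ratio.
Expected counts for N = 130 under a 1:2:1 ratio (total parts = 4):
  dark-blue: 130 × 1/4 = 32.5
  light-blue: 130 × 2/4 = 65
  white: 130 × 1/4 = 32.5
χ² = Σ (O − E)² / E
  dark-blue: (42 − 32.5)² / 32.5 = 2.7769
  light-blue: (47 − 65)² / 65 = 4.9846
  white: (41 − 32.5)² / 32.5 = 2.2231
χ² = 2.7769 + 4.9846 + 2.2231 = 9.9846 ≈ 9.985
Degrees of freedom = 3 − 1 = 2; critical value at α = 0.05 is 5.991.
Since 9.985 > 5.991, we reject the null hypothesis — the data do not fit the 1:2:1 ratio.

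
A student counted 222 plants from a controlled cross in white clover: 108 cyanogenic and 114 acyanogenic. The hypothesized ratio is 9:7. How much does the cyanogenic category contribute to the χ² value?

2.280

Expected counts for N = 222 under a 9:7 ratio (total parts = 16):
  cyanogenic: 222 × 9/16 = 124.875
  acyanogenic: 222 × 7/16 = 97.125
Contribution of cyanogenic: (108 − 124.875)² / 124.875 = 2.2804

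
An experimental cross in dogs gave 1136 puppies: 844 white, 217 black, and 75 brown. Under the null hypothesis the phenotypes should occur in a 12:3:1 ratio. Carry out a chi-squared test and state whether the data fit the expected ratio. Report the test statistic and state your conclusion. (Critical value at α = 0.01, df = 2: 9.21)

Expected counts for N = 1136 under a 12:3:1 ratio (total parts = 16):
  white: 1136 × 12/16 = 852
  black: 1136 × 3/16 = 213
  brown: 1136 × 1/16 = 71
χ² = Σ (O − E)² / E
  white: (844 − 852)² / 852 = 0.0751
  black: (217 − 213)² / 213 = 0.0751
  brown: (75 − 71)² / 71 = 0.2254
χ² = 0.0751 + 0.0751 + 0.2254 = 0.3756 ≈ 0.376
Degrees of freedom = 3 − 1 = 2; critical value at α = 0.01 is 9.21.
Since 0.376 < 9.21, we fail to reject the null hypothesis — the data are consistent with the 12:3:1 ratio.

0.376; consistent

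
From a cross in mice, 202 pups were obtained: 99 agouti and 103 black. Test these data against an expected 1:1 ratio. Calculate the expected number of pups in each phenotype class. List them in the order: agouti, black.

101, 101

Total ratio parts = 2. Expected numbers out of 202:
  agouti: 202 × 1/2 = 101
  black: 202 × 1/2 = 101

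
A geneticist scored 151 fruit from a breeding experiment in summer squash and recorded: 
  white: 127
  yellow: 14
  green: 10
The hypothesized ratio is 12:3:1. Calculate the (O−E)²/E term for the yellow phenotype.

7.235

Expected counts for N = 151 under a 12:3:1 ratio (total parts = 16):
  white: 151 × 12/16 = 113.25
  yellow: 151 × 3/16 = 28.3125
  green: 151 × 1/16 = 9.4375
Contribution of yellow: (14 − 28.3125)² / 28.3125 = 7.2352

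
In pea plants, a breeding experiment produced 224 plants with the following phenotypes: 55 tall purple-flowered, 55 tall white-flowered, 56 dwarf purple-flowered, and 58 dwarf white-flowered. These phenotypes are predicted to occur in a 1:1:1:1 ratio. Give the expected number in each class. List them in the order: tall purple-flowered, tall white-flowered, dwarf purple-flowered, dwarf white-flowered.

56, 56, 56, 56

The 1:1:1:1 ratio has 4 parts, so with N = 224 the expected counts are:
  tall purple-flowered: 224 × 1/4 = 56
  tall white-flowered: 224 × 1/4 = 56
  dwarf purple-flowered: 224 × 1/4 = 56
  dwarf white-flowered: 224 × 1/4 = 56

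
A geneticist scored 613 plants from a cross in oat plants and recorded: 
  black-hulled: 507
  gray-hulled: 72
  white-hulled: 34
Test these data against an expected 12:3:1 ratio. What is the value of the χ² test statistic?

The 12:3:1 ratio has 16 parts, so with N = 613 the expected counts are:
  black-hulled: 613 × 12/16 = 459.75
  gray-hulled: 613 × 3/16 = 114.9375
  white-hulled: 613 × 1/16 = 38.3125
χ² = Σ (O − E)² / E
  black-hulled: (507 − 459.75)² / 459.75 = 4.8560
  gray-hulled: (72 − 114.9375)² / 114.9375 = 16.0403
  white-hulled: (34 − 38.3125)² / 38.3125 = 0.4854
χ² = 4.8560 + 16.0403 + 0.4854 = 21.3817 ≈ 21.382

21.382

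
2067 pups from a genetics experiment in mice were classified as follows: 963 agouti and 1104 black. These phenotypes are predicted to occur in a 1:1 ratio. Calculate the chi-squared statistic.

Expected counts for N = 2067 under a 1:1 ratio (total parts = 2):
  agouti: 2067 × 1/2 = 1033.5
  black: 2067 × 1/2 = 1033.5
χ² = Σ (O − E)² / E
  agouti: (963 − 1033.5)² / 1033.5 = 4.8091
  black: (1104 − 1033.5)² / 1033.5 = 4.8091
χ² = 4.8091 + 4.8091 = 9.6182 ≈ 9.618

9.618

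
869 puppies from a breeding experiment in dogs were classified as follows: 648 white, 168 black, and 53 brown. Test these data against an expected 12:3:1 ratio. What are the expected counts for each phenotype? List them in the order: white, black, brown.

Expected counts for N = 869 under a 12:3:1 ratio (total parts = 16):
  white: 869 × 12/16 = 651.75
  black: 869 × 3/16 = 162.9375
  brown: 869 × 1/16 = 54.3125

651.75, 162.9375, 54.3125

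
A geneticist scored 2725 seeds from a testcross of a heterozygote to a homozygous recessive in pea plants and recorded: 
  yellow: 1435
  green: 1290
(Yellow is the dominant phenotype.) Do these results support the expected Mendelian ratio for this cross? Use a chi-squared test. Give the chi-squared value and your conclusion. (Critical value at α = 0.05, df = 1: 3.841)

7.716; not consistent

A testcross of a heterozygote (Aa × aa) gives a 1:1 phenotypic ratio.
Under the 1:1 hypothesis (Σ ratio = 2, N = 2725):
  yellow: 2725 × 1/2 = 1362.5
  green: 2725 × 1/2 = 1362.5
χ² = Σ (O − E)² / E
  yellow: (1435 − 1362.5)² / 1362.5 = 3.8578
  green: (1290 − 1362.5)² / 1362.5 = 3.8578
χ² = 3.8578 + 3.8578 = 7.7156 ≈ 7.716
Degrees of freedom = 2 − 1 = 1; critical value at α = 0.05 is 3.841.
Since 7.716 > 3.841, we reject the null hypothesis — the data do not fit the 1:1 ratio.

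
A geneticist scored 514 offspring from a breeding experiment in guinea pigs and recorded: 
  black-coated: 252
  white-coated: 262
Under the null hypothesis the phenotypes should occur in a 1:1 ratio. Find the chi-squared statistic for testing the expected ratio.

0.195

The 1:1 ratio has 2 parts, so with N = 514 the expected counts are:
  black-coated: 514 × 1/2 = 257
  white-coated: 514 × 1/2 = 257
χ² = Σ (O − E)² / E
  black-coated: (252 − 257)² / 257 = 0.0973
  white-coated: (262 − 257)² / 257 = 0.0973
χ² = 0.0973 + 0.0973 = 0.1946 ≈ 0.195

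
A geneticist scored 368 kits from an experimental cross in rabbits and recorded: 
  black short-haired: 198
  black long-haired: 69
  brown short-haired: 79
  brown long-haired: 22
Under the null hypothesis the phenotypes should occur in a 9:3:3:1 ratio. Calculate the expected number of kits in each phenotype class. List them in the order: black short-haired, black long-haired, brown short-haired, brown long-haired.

Expected counts for N = 368 under a 9:3:3:1 ratio (total parts = 16):
  black short-haired: 368 × 9/16 = 207
  black long-haired: 368 × 3/16 = 69
  brown short-haired: 368 × 3/16 = 69
  brown long-haired: 368 × 1/16 = 23

207, 69, 69, 23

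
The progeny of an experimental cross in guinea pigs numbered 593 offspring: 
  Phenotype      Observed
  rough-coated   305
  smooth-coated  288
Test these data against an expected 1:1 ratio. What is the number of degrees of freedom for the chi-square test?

A goodness-of-fit test with 2 phenotype classes has df = 2 − 1 = 1.

1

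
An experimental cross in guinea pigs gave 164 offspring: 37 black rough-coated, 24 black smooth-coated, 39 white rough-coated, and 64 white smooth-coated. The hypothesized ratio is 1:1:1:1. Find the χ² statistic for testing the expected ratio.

Total ratio parts = 4. Expected numbers out of 164:
  black rough-coated: 164 × 1/4 = 41
  black smooth-coated: 164 × 1/4 = 41
  white rough-coated: 164 × 1/4 = 41
  white smooth-coated: 164 × 1/4 = 41
χ² = Σ (O − E)² / E
  black rough-coated: (37 − 41)² / 41 = 0.3902
  black smooth-coated: (24 − 41)² / 41 = 7.0488
  white rough-coated: (39 − 41)² / 41 = 0.0976
  white smooth-coated: (64 − 41)² / 41 = 12.9024
χ² = 0.3902 + 7.0488 + 0.0976 + 12.9024 = 20.439

20.439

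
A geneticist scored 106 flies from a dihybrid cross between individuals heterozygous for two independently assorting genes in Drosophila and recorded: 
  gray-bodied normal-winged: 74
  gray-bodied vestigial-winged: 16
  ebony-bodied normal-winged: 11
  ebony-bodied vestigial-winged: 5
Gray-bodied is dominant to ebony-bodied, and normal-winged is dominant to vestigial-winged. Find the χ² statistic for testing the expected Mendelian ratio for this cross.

A dihybrid F₂ with independent assortment and complete dominance at both loci gives a 9:3:3:1 phenotypic ratio.
The 9:3:3:1 ratio has 16 parts, so with N = 106 the expected counts are:
  gray-bodied normal-winged: 106 × 9/16 = 59.625
  gray-bodied vestigial-winged: 106 × 3/16 = 19.875
  ebony-bodied normal-winged: 106 × 3/16 = 19.875
  ebony-bodied vestigial-winged: 106 × 1/16 = 6.625
χ² = Σ (O − E)² / E
  gray-bodied normal-winged: (74 − 59.625)² / 59.625 = 3.4657
  gray-bodied vestigial-winged: (16 − 19.875)² / 19.875 = 0.7555
  ebony-bodied normal-winged: (11 − 19.875)² / 19.875 = 3.9631
  ebony-bodied vestigial-winged: (5 − 6.625)² / 6.625 = 0.3986
χ² = 3.4657 + 0.7555 + 3.9631 + 0.3986 = 8.5829 ≈ 8.583

8.583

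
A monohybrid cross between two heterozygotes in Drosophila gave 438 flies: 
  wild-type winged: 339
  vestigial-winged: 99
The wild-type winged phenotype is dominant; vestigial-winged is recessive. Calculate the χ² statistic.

1.342

For a monohybrid cross between heterozygotes with complete dominance, the expected phenotypic ratio is 3:1.
Expected counts for N = 438 under a 3:1 ratio (total parts = 4):
  wild-type winged: 438 × 3/4 = 328.5
  vestigial-winged: 438 × 1/4 = 109.5
χ² = Σ (O − E)² / E
  wild-type winged: (339 − 328.5)² / 328.5 = 0.3356
  vestigial-winged: (99 − 109.5)² / 109.5 = 1.0068
χ² = 0.3356 + 1.0068 = 1.3424 ≈ 1.342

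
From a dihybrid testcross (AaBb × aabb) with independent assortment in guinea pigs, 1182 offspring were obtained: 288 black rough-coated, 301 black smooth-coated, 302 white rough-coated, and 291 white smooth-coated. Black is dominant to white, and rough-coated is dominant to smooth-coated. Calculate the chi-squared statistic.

A dihybrid testcross with independent assortment gives a 1:1:1:1 ratio.
Total ratio parts = 4. Expected numbers out of 1182:
  black rough-coated: 1182 × 1/4 = 295.5
  black smooth-coated: 1182 × 1/4 = 295.5
  white rough-coated: 1182 × 1/4 = 295.5
  white smooth-coated: 1182 × 1/4 = 295.5
χ² = Σ (O − E)² / E
  black rough-coated: (288 − 295.5)² / 295.5 = 0.1904
  black smooth-coated: (301 − 295.5)² / 295.5 = 0.1024
  white rough-coated: (302 − 295.5)² / 295.5 = 0.1430
  white smooth-coated: (291 − 295.5)² / 295.5 = 0.0685
χ² = 0.1904 + 0.1024 + 0.1430 + 0.0685 = 0.5043 ≈ 0.504

0.504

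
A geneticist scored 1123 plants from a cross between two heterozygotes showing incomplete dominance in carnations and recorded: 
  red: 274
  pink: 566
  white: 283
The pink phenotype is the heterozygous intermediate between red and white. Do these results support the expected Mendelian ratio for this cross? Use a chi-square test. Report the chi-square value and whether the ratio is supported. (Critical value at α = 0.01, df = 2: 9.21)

With incomplete dominance, a heterozygote × heterozygote cross gives a 1:2:1 phenotypic ratio.
Under the 1:2:1 hypothesis (Σ ratio = 4, N = 1123):
  red: 1123 × 1/4 = 280.75
  pink: 1123 × 2/4 = 561.5
  white: 1123 × 1/4 = 280.75
χ² = Σ (O − E)² / E
  red: (274 − 280.75)² / 280.75 = 0.1623
  pink: (566 − 561.5)² / 561.5 = 0.0361
  white: (283 − 280.75)² / 280.75 = 0.0180
χ² = 0.1623 + 0.0361 + 0.0180 = 0.2164 ≈ 0.216
Degrees of freedom = 3 − 1 = 2; critical value at α = 0.01 is 9.21.
Since 0.216 < 9.21, we fail to reject the null hypothesis — the data are consistent with the 1:2:1 ratio.

0.216; consistent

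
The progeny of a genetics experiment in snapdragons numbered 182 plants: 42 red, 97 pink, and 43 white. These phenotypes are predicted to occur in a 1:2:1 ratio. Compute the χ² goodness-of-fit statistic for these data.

The 1:2:1 ratio has 4 parts, so with N = 182 the expected counts are:
  red: 182 × 1/4 = 45.5
  pink: 182 × 2/4 = 91
  white: 182 × 1/4 = 45.5
χ² = Σ (O − E)² / E
  red: (42 − 45.5)² / 45.5 = 0.2692
  pink: (97 − 91)² / 91 = 0.3956
  white: (43 − 45.5)² / 45.5 = 0.1374
χ² = 0.2692 + 0.3956 + 0.1374 = 0.8022 ≈ 0.802

0.802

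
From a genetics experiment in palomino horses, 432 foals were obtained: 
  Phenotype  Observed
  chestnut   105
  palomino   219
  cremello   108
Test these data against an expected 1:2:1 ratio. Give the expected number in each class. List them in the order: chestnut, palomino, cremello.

108, 216, 108

Under the 1:2:1 hypothesis (Σ ratio = 4, N = 432):
  chestnut: 432 × 1/4 = 108
  palomino: 432 × 2/4 = 216
  cremello: 432 × 1/4 = 108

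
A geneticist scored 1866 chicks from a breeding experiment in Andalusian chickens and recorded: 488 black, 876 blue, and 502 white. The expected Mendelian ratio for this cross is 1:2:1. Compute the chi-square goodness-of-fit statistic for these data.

Under the 1:2:1 hypothesis (Σ ratio = 4, N = 1866):
  black: 1866 × 1/4 = 466.5
  blue: 1866 × 2/4 = 933
  white: 1866 × 1/4 = 466.5
χ² = Σ (O − E)² / E
  black: (488 − 466.5)² / 466.5 = 0.9909
  blue: (876 − 933)² / 933 = 3.4823
  white: (502 − 466.5)² / 466.5 = 2.7015
χ² = 0.9909 + 3.4823 + 2.7015 = 7.1747 ≈ 7.175

7.175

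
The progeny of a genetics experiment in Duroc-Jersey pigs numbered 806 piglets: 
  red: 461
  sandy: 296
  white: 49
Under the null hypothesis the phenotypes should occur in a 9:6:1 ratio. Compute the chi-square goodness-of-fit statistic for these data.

Under the 9:6:1 hypothesis (Σ ratio = 16, N = 806):
  red: 806 × 9/16 = 453.375
  sandy: 806 × 6/16 = 302.25
  white: 806 × 1/16 = 50.375
χ² = Σ (O − E)² / E
  red: (461 − 453.375)² / 453.375 = 0.1282
  sandy: (296 − 302.25)² / 302.25 = 0.1292
  white: (49 − 50.375)² / 50.375 = 0.0375
χ² = 0.1282 + 0.1292 + 0.0375 = 0.2949 ≈ 0.295

0.295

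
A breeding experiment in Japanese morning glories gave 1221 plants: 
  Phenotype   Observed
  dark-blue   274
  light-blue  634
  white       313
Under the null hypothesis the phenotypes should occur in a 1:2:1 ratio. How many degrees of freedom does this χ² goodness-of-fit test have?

A goodness-of-fit test with 3 phenotype classes has df = 3 − 1 = 2.

2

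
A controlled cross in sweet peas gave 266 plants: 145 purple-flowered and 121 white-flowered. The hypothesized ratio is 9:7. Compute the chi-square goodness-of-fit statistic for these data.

Total ratio parts = 16. Expected numbers out of 266:
  purple-flowered: 266 × 9/16 = 149.625
  white-flowered: 266 × 7/16 = 116.375
χ² = Σ (O − E)² / E
  purple-flowered: (145 − 149.625)² / 149.625 = 0.1430
  white-flowered: (121 − 116.375)² / 116.375 = 0.1838
χ² = 0.1430 + 0.1838 = 0.3268 ≈ 0.327

0.327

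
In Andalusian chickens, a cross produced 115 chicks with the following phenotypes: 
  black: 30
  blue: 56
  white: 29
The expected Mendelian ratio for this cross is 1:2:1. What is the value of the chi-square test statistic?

0.096

Under the 1:2:1 hypothesis (Σ ratio = 4, N = 115):
  black: 115 × 1/4 = 28.75
  blue: 115 × 2/4 = 57.5
  white: 115 × 1/4 = 28.75
χ² = Σ (O − E)² / E
  black: (30 − 28.75)² / 28.75 = 0.0543
  blue: (56 − 57.5)² / 57.5 = 0.0391
  white: (29 − 28.75)² / 28.75 = 0.0022
χ² = 0.0543 + 0.0391 + 0.0022 = 0.0956 ≈ 0.096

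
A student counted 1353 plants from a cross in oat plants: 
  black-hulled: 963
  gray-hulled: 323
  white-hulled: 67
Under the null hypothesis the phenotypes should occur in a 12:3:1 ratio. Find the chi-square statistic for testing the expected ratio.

25.224

Total ratio parts = 16. Expected numbers out of 1353:
  black-hulled: 1353 × 12/16 = 1014.75
  gray-hulled: 1353 × 3/16 = 253.6875
  white-hulled: 1353 × 1/16 = 84.5625
χ² = Σ (O − E)² / E
  black-hulled: (963 − 1014.75)² / 1014.75 = 2.6391
  gray-hulled: (323 − 253.6875)² / 253.6875 = 18.9376
  white-hulled: (67 − 84.5625)² / 84.5625 = 3.6475
χ² = 2.6391 + 18.9376 + 3.6475 = 25.2242 ≈ 25.224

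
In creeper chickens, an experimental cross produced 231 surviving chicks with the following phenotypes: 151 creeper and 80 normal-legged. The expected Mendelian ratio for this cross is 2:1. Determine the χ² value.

0.175

Expected counts for N = 231 under a 2:1 ratio (total parts = 3):
  creeper: 231 × 2/3 = 154
  normal-legged: 231 × 1/3 = 77
χ² = Σ (O − E)² / E
  creeper: (151 − 154)² / 154 = 0.0584
  normal-legged: (80 − 77)² / 77 = 0.1169
χ² = 0.0584 + 0.1169 = 0.1753 ≈ 0.175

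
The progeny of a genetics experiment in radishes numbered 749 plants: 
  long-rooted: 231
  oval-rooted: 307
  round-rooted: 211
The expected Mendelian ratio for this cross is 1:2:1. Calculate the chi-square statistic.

The 1:2:1 ratio has 4 parts, so with N = 749 the expected counts are:
  long-rooted: 749 × 1/4 = 187.25
  oval-rooted: 749 × 2/4 = 374.5
  round-rooted: 749 × 1/4 = 187.25
χ² = Σ (O − E)² / E
  long-rooted: (231 − 187.25)² / 187.25 = 10.2220
  oval-rooted: (307 − 374.5)² / 374.5 = 12.1662
  round-rooted: (211 − 187.25)² / 187.25 = 3.0123
χ² = 10.2220 + 12.1662 + 3.0123 = 25.4005 ≈ 25.401

25.401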